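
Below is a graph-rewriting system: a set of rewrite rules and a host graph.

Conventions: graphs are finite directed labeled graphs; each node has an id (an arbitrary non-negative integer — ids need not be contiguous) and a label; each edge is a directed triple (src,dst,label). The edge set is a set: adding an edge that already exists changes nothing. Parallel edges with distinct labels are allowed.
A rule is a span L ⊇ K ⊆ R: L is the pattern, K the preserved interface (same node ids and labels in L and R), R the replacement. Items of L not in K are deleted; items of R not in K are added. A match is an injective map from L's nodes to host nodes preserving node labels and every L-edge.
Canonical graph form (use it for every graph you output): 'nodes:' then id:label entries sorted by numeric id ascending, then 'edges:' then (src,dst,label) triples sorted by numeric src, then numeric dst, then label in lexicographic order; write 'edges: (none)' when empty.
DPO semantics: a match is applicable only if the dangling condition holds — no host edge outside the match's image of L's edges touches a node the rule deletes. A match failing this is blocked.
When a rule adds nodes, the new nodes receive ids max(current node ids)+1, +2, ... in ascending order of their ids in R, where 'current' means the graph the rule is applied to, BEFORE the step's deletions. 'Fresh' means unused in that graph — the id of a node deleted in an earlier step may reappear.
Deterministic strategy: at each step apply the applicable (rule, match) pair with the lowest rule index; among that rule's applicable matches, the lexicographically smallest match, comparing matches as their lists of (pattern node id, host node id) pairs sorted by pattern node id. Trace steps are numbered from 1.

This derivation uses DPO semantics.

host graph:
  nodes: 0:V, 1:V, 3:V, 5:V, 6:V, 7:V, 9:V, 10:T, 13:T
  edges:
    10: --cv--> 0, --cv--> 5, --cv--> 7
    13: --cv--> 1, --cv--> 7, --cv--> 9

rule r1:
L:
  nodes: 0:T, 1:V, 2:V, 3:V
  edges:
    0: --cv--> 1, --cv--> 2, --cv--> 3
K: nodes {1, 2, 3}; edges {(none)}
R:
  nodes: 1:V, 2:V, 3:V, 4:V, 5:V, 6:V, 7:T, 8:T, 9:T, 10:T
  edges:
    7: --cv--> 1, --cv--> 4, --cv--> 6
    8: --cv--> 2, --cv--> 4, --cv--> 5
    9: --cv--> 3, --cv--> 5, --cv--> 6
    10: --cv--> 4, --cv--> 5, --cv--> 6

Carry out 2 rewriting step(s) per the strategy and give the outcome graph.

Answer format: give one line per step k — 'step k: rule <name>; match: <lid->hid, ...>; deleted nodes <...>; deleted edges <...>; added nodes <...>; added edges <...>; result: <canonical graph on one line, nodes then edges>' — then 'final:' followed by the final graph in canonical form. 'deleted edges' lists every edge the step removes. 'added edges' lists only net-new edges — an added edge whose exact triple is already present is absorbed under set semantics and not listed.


step 1: rule r1; match: 0->10, 1->0, 2->5, 3->7; deleted nodes 10; deleted edges (10,0,cv); (10,5,cv); (10,7,cv); added nodes 14, 15, 16, 17, 18, 19, 20; added edges (17,0,cv); (17,14,cv); (17,16,cv); (18,5,cv); (18,14,cv); (18,15,cv); (19,7,cv); (19,15,cv); (19,16,cv); (20,14,cv); (20,15,cv); (20,16,cv); result: nodes: 0:V, 1:V, 3:V, 5:V, 6:V, 7:V, 9:V, 13:T, 14:V, 15:V, 16:V, 17:T, 18:T, 19:T, 20:T edges: (13,1,cv); (13,7,cv); (13,9,cv); (17,0,cv); (17,14,cv); (17,16,cv); (18,5,cv); (18,14,cv); (18,15,cv); (19,7,cv); (19,15,cv); (19,16,cv); (20,14,cv); (20,15,cv); (20,16,cv)
step 2: rule r1; match: 0->13, 1->1, 2->7, 3->9; deleted nodes 13; deleted edges (13,1,cv); (13,7,cv); (13,9,cv); added nodes 21, 22, 23, 24, 25, 26, 27; added edges (24,1,cv); (24,21,cv); (24,23,cv); (25,7,cv); (25,21,cv); (25,22,cv); (26,9,cv); (26,22,cv); (26,23,cv); (27,21,cv); (27,22,cv); (27,23,cv); result: nodes: 0:V, 1:V, 3:V, 5:V, 6:V, 7:V, 9:V, 14:V, 15:V, 16:V, 17:T, 18:T, 19:T, 20:T, 21:V, 22:V, 23:V, 24:T, 25:T, 26:T, 27:T edges: (17,0,cv); (17,14,cv); (17,16,cv); (18,5,cv); (18,14,cv); (18,15,cv); (19,7,cv); (19,15,cv); (19,16,cv); (20,14,cv); (20,15,cv); (20,16,cv); (24,1,cv); (24,21,cv); (24,23,cv); (25,7,cv); (25,21,cv); (25,22,cv); (26,9,cv); (26,22,cv); (26,23,cv); (27,21,cv); (27,22,cv); (27,23,cv)
final:
nodes: 0:V, 1:V, 3:V, 5:V, 6:V, 7:V, 9:V, 14:V, 15:V, 16:V, 17:T, 18:T, 19:T, 20:T, 21:V, 22:V, 23:V, 24:T, 25:T, 26:T, 27:T
edges: (17,0,cv); (17,14,cv); (17,16,cv); (18,5,cv); (18,14,cv); (18,15,cv); (19,7,cv); (19,15,cv); (19,16,cv); (20,14,cv); (20,15,cv); (20,16,cv); (24,1,cv); (24,21,cv); (24,23,cv); (25,7,cv); (25,21,cv); (25,22,cv); (26,9,cv); (26,22,cv); (26,23,cv); (27,21,cv); (27,22,cv); (27,23,cv)


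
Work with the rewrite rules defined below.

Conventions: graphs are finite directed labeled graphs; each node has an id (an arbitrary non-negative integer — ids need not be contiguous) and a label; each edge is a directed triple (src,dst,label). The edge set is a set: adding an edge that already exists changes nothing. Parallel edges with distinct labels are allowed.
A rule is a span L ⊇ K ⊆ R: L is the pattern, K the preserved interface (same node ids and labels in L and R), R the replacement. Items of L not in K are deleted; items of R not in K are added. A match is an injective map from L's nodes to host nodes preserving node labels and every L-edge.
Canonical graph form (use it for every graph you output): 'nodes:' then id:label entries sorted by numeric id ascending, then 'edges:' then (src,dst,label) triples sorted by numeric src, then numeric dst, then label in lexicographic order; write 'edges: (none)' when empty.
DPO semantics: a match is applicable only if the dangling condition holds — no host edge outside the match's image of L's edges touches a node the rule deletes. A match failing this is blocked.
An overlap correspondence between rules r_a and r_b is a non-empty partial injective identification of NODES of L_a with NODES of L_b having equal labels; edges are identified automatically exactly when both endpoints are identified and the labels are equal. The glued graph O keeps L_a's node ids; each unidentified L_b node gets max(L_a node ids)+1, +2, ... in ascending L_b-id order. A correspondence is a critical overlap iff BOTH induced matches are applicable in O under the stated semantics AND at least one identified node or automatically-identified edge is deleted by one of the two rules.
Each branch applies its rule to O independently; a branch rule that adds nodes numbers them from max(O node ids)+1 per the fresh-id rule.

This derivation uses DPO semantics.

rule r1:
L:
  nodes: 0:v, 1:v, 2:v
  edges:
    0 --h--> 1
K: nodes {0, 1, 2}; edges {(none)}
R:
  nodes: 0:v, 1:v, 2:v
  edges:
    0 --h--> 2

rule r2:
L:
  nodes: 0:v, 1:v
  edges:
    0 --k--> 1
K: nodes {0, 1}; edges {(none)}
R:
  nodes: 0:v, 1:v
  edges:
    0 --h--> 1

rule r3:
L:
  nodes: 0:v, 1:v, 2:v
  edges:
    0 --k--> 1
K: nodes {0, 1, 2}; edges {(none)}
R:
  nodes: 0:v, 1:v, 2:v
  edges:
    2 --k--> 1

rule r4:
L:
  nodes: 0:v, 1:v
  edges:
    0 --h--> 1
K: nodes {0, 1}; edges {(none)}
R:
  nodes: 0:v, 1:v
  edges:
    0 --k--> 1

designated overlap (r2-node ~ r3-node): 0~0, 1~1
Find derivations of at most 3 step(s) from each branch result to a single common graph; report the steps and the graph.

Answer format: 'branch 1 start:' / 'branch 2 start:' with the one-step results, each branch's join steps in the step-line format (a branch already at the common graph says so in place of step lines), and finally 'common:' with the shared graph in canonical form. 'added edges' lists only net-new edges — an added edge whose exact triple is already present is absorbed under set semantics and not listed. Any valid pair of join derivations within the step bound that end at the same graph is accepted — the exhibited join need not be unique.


branch 1 start:
nodes: 0:v, 1:v, 2:v
edges: (0,1,h)
branch 2 start:
nodes: 0:v, 1:v, 2:v
edges: (2,1,k)
branch 1 step 1: rule r4; match: 0->0, 1->1; deleted nodes (none); deleted edges (0,1,h); added nodes (none); added edges (0,1,k); result: nodes: 0:v, 1:v, 2:v edges: (0,1,k)
branch 2 step 1: rule r3; match: 0->2, 1->1, 2->0; deleted nodes (none); deleted edges (2,1,k); added nodes (none); added edges (0,1,k); result: nodes: 0:v, 1:v, 2:v edges: (0,1,k)
common:
nodes: 0:v, 1:v, 2:v
edges: (0,1,k)


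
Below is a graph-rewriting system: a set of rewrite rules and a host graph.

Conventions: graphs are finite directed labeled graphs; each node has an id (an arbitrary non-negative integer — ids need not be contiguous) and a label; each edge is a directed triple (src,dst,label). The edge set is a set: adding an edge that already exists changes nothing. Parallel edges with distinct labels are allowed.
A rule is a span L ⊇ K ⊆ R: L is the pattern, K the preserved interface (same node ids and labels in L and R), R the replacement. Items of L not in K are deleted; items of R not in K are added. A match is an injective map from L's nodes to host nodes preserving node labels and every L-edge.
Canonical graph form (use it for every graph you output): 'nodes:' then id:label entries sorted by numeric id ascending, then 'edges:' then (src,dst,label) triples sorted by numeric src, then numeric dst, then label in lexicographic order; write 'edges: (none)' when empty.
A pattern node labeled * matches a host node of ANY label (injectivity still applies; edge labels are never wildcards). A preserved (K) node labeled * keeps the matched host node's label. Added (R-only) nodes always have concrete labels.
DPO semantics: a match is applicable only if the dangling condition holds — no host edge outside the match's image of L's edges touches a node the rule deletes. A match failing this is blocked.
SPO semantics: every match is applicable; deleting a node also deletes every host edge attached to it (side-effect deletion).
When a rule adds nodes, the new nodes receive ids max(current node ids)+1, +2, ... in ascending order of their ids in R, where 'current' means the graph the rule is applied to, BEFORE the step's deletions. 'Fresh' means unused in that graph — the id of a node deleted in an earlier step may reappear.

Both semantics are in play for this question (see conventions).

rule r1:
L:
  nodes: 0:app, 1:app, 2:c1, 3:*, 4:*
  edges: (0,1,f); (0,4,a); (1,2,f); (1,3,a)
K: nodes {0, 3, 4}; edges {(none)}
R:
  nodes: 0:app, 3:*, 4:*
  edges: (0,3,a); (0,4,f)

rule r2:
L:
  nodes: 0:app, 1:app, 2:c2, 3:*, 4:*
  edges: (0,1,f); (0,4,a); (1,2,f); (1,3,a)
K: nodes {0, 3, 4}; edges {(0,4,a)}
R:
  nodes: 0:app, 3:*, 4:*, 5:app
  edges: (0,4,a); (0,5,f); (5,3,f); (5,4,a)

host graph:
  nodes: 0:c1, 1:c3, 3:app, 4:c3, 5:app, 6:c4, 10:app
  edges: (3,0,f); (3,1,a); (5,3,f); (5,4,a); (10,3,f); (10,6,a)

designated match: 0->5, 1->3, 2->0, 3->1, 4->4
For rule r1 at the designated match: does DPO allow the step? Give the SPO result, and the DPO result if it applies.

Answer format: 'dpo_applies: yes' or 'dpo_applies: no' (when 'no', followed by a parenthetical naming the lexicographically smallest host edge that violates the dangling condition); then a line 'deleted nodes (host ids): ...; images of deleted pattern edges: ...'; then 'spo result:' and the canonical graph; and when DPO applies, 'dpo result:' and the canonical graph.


dpo_applies: no
(the rule deletes node 3, which keeps host edge (10,3,f) outside the match image — the dangling condition fails, DPO blocks; SPO proceeds and side-deletes such edges)
deleted nodes (host ids): 0, 3; images of deleted pattern edges: (3,0,f); (3,1,a); (5,3,f); (5,4,a)
spo result:
nodes: 1:c3, 4:c3, 5:app, 6:c4, 10:app
edges: (5,1,a); (5,4,f); (10,6,a)


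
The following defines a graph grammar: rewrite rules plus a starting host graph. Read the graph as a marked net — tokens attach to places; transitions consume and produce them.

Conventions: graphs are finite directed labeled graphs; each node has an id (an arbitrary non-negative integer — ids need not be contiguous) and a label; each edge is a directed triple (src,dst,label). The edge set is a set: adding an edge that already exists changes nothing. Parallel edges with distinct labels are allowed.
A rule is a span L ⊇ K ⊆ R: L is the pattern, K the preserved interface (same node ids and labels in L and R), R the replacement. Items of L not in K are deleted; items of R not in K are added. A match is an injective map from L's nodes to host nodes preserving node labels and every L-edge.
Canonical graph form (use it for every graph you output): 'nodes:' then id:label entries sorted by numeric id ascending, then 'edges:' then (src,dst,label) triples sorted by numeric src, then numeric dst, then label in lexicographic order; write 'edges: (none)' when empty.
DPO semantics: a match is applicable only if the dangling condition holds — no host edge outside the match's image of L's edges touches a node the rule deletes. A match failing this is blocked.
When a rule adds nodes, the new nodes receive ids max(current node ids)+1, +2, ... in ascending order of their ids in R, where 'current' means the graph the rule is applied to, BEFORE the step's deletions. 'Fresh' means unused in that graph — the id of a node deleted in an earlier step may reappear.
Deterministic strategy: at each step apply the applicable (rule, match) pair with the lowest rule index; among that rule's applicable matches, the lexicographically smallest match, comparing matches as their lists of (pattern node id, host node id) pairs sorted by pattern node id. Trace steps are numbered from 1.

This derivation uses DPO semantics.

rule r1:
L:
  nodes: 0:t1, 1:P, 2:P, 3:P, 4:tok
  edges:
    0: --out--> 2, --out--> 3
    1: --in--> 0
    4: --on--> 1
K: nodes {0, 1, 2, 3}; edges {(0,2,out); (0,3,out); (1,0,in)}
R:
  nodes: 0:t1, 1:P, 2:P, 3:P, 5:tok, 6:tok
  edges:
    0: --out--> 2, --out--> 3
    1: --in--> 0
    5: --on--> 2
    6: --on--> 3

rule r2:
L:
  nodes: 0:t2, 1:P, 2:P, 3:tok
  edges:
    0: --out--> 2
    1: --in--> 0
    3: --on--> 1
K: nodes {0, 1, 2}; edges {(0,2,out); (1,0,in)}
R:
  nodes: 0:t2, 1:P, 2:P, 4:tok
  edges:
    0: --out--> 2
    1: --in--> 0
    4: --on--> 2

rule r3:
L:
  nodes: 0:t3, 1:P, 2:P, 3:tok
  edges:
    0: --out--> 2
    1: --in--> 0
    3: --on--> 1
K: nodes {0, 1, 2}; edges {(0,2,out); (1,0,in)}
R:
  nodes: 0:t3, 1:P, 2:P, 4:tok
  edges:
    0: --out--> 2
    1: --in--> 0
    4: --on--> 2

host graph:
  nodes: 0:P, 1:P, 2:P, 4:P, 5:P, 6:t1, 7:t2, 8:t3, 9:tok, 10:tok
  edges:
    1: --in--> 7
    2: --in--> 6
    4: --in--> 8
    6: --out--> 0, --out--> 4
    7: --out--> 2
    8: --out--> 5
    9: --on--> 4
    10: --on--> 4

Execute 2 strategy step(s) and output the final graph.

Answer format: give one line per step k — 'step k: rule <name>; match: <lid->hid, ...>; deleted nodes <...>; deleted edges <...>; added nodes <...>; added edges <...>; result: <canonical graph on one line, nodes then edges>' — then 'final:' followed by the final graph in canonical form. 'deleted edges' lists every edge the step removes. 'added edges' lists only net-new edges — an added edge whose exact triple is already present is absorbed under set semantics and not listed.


step 1: rule r3; match: 0->8, 1->4, 2->5, 3->9; deleted nodes 9; deleted edges (9,4,on); added nodes 11; added edges (11,5,on); result: nodes: 0:P, 1:P, 2:P, 4:P, 5:P, 6:t1, 7:t2, 8:t3, 10:tok, 11:tok edges: (1,7,in); (2,6,in); (4,8,in); (6,0,out); (6,4,out); (7,2,out); (8,5,out); (10,4,on); (11,5,on)
step 2: rule r3; match: 0->8, 1->4, 2->5, 3->10; deleted nodes 10; deleted edges (10,4,on); added nodes 12; added edges (12,5,on); result: nodes: 0:P, 1:P, 2:P, 4:P, 5:P, 6:t1, 7:t2, 8:t3, 11:tok, 12:tok edges: (1,7,in); (2,6,in); (4,8,in); (6,0,out); (6,4,out); (7,2,out); (8,5,out); (11,5,on); (12,5,on)
final:
nodes: 0:P, 1:P, 2:P, 4:P, 5:P, 6:t1, 7:t2, 8:t3, 11:tok, 12:tok
edges: (1,7,in); (2,6,in); (4,8,in); (6,0,out); (6,4,out); (7,2,out); (8,5,out); (11,5,on); (12,5,on)


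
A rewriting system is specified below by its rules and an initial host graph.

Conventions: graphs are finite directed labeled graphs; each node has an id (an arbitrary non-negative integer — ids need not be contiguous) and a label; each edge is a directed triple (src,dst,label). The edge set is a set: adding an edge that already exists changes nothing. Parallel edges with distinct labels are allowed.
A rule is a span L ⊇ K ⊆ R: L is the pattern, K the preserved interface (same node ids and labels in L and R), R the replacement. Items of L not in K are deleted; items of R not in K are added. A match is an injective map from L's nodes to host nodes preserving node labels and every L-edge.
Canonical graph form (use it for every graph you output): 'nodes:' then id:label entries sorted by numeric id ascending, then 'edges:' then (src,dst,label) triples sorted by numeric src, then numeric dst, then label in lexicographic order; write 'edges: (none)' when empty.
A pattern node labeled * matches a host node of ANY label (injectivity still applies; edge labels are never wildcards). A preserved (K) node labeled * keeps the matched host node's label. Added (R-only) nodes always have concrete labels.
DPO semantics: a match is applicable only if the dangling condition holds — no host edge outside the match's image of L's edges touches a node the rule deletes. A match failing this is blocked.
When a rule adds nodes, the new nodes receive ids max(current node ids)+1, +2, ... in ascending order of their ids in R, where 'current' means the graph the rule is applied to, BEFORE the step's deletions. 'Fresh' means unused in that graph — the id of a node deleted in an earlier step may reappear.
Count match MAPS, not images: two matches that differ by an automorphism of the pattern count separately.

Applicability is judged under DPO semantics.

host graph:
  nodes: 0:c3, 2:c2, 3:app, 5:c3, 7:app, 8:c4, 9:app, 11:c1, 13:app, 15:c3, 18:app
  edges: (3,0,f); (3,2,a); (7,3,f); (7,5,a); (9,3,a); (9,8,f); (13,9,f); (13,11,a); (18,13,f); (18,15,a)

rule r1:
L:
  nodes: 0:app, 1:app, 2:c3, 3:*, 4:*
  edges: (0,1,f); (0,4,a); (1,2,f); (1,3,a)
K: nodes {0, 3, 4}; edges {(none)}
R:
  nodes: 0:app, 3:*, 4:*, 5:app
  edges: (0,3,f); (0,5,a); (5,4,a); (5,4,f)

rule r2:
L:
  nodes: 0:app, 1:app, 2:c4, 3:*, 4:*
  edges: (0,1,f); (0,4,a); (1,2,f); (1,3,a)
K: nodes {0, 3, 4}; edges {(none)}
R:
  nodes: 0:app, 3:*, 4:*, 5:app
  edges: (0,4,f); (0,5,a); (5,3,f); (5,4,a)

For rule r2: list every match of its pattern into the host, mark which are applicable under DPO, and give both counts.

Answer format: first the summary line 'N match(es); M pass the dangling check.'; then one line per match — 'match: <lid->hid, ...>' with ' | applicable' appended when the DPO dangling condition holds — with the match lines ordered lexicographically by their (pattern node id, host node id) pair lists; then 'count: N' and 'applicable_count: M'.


1 match(es); 1 pass the dangling check.
match: 0->13, 1->9, 2->8, 3->3, 4->11 | applicable
count: 1
applicable_count: 1


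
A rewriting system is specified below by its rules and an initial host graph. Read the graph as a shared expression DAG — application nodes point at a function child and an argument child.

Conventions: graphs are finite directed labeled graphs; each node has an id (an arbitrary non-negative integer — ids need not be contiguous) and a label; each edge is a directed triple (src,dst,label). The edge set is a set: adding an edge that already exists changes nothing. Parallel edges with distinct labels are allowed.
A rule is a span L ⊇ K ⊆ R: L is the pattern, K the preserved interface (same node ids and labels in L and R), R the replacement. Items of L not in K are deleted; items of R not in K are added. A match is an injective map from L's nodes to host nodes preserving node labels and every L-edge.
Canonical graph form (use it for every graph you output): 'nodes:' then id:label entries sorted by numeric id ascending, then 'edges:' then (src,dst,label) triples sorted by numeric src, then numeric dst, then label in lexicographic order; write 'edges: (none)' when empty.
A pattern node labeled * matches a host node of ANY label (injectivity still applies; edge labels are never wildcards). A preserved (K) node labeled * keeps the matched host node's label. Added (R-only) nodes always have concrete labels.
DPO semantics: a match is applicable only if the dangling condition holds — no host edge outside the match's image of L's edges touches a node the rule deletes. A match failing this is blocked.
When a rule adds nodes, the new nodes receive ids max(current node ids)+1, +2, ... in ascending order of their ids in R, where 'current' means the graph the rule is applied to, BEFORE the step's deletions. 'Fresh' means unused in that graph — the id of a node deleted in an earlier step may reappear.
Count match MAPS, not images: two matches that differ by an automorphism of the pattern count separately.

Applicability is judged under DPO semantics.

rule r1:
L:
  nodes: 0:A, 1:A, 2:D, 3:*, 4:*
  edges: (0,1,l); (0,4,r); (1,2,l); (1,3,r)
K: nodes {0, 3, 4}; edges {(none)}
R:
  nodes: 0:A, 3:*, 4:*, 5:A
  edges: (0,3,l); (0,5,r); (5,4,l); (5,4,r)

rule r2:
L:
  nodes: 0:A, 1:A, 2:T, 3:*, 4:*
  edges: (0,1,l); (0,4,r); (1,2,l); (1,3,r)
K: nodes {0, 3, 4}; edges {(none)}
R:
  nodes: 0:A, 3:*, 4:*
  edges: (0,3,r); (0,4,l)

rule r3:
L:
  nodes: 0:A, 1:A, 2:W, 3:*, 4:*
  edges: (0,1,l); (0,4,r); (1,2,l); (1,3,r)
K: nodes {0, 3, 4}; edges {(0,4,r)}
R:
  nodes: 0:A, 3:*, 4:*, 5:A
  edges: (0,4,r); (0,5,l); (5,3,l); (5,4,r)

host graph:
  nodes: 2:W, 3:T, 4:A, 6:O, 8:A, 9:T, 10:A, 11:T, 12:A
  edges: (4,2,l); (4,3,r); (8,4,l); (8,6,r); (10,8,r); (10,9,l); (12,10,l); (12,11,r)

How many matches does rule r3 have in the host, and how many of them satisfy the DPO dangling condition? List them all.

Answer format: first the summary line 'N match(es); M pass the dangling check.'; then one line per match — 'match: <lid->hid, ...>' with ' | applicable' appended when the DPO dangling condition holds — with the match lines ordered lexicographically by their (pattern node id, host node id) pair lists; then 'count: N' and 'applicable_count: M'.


1 match(es); 1 pass the dangling check.
match: 0->8, 1->4, 2->2, 3->3, 4->6 | applicable
count: 1
applicable_count: 1


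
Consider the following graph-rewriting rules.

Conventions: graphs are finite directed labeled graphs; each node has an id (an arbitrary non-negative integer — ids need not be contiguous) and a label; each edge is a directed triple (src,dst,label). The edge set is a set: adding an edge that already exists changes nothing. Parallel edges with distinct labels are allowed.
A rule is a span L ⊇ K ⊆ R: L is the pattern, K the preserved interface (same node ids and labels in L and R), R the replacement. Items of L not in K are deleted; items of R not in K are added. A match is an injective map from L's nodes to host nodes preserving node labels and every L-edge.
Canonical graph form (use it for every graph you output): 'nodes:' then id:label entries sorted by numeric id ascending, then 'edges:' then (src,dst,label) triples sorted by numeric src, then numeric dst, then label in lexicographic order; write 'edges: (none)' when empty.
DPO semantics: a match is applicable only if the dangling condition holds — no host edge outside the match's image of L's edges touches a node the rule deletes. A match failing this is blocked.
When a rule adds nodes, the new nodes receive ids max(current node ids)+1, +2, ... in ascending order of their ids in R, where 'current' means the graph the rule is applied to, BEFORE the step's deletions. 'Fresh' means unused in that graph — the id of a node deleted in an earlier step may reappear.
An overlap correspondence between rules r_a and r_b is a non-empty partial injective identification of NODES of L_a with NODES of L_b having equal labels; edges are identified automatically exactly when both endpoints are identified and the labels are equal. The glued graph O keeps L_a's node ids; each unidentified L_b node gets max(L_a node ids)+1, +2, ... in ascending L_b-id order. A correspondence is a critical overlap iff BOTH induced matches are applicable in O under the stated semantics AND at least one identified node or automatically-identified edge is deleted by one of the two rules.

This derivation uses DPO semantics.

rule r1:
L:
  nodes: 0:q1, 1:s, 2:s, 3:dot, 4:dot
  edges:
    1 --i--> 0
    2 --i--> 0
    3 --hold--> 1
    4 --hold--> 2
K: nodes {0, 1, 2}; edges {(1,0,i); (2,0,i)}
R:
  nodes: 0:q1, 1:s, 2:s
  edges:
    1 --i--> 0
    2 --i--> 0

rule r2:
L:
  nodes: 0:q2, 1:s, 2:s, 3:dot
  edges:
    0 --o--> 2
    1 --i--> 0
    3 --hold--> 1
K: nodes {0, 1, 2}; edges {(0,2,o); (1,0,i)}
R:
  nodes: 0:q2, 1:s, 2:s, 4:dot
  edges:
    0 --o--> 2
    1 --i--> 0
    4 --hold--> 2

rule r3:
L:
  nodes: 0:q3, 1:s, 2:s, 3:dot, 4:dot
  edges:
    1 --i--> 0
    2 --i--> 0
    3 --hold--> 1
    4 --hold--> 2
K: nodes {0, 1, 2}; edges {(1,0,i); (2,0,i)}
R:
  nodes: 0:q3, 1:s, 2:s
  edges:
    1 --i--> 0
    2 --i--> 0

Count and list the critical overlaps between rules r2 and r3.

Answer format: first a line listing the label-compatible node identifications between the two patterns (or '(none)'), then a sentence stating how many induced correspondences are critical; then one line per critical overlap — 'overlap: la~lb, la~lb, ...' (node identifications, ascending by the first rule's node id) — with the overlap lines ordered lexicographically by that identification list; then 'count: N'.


label-compatible node identifications between L(r2) and L(r3): 1~1, 1~2, 2~1, 2~2, 3~3, 3~4
4 of the induced correspondences are critical overlaps of r2 and r3.
overlap: 1~1, 2~2, 3~3
overlap: 1~1, 3~3
overlap: 1~2, 2~1, 3~4
overlap: 1~2, 3~4
count: 4


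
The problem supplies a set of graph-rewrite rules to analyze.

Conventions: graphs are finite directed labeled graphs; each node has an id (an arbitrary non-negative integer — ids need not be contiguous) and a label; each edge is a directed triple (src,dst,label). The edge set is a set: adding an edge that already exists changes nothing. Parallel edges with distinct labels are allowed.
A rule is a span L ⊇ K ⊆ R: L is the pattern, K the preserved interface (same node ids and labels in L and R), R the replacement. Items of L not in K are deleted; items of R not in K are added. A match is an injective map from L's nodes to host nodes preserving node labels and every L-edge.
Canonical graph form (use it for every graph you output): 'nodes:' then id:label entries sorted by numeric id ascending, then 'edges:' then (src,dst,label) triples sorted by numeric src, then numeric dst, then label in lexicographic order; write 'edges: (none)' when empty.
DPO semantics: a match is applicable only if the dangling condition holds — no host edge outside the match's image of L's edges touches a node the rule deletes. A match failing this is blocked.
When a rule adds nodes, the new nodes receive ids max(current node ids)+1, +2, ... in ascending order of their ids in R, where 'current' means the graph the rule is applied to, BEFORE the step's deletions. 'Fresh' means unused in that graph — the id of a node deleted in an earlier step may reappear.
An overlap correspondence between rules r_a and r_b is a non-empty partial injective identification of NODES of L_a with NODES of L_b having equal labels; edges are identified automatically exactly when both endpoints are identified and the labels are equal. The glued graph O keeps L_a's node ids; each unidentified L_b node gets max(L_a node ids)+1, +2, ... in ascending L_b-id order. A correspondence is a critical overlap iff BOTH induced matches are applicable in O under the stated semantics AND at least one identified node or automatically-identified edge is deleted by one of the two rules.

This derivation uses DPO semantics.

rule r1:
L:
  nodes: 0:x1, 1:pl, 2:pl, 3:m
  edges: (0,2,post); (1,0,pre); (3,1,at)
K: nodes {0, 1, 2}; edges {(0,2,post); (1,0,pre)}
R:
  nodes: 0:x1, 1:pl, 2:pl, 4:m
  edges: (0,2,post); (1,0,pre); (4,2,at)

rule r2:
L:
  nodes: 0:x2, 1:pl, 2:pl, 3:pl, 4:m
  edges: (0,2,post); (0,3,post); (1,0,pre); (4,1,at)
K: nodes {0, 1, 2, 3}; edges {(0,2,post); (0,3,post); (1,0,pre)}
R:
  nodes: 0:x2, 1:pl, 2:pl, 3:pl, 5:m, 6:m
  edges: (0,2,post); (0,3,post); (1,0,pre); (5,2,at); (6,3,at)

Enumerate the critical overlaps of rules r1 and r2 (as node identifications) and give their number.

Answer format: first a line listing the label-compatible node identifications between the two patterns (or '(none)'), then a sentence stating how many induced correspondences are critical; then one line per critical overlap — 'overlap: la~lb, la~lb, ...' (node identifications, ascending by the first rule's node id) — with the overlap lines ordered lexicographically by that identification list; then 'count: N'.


label-compatible node identifications between L(r1) and L(r2): 1~1, 1~2, 1~3, 2~1, 2~2, 2~3, 3~4
3 of the induced correspondences are critical overlaps of r1 and r2.
overlap: 1~1, 2~2, 3~4
overlap: 1~1, 2~3, 3~4
overlap: 1~1, 3~4
count: 3


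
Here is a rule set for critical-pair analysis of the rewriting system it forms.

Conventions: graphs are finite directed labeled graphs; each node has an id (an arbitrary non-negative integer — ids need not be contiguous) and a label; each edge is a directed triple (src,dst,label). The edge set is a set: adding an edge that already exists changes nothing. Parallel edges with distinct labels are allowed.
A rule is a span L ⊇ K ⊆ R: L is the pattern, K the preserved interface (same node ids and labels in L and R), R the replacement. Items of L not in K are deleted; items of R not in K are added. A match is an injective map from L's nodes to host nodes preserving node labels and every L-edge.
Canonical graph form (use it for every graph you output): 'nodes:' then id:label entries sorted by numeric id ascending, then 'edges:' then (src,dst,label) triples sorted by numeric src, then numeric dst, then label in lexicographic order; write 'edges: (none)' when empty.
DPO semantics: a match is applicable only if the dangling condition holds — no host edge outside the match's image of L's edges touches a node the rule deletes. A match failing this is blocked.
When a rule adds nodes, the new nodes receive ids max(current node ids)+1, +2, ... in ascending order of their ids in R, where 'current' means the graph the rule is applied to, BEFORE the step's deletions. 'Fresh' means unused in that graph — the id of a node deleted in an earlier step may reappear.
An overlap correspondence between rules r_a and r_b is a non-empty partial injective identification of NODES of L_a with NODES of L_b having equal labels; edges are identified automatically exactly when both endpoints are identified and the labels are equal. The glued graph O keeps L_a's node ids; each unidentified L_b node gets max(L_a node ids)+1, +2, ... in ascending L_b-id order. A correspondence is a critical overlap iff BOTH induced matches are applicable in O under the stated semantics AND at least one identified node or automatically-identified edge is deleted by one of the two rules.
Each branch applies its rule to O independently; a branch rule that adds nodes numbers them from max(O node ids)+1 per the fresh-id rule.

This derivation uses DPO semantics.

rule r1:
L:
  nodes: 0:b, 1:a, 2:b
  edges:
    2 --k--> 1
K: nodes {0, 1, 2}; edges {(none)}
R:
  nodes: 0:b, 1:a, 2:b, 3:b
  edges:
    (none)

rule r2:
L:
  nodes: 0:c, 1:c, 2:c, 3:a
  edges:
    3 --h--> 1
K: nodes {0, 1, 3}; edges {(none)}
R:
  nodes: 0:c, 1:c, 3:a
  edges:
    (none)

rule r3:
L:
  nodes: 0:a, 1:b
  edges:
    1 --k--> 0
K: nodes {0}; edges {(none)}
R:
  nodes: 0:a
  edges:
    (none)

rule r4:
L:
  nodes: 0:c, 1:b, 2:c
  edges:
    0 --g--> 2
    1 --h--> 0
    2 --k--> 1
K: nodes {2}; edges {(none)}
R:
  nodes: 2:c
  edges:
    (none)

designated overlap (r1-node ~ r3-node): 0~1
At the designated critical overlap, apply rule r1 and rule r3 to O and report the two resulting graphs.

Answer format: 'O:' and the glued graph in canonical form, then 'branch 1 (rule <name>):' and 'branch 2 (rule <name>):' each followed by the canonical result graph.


O:
nodes: 0:b, 1:a, 2:b, 3:a
edges: (0,3,k); (2,1,k)
branch 1 (rule r1):
nodes: 0:b, 1:a, 2:b, 3:a, 4:b
edges: (0,3,k)
branch 2 (rule r3):
nodes: 1:a, 2:b, 3:a
edges: (2,1,k)


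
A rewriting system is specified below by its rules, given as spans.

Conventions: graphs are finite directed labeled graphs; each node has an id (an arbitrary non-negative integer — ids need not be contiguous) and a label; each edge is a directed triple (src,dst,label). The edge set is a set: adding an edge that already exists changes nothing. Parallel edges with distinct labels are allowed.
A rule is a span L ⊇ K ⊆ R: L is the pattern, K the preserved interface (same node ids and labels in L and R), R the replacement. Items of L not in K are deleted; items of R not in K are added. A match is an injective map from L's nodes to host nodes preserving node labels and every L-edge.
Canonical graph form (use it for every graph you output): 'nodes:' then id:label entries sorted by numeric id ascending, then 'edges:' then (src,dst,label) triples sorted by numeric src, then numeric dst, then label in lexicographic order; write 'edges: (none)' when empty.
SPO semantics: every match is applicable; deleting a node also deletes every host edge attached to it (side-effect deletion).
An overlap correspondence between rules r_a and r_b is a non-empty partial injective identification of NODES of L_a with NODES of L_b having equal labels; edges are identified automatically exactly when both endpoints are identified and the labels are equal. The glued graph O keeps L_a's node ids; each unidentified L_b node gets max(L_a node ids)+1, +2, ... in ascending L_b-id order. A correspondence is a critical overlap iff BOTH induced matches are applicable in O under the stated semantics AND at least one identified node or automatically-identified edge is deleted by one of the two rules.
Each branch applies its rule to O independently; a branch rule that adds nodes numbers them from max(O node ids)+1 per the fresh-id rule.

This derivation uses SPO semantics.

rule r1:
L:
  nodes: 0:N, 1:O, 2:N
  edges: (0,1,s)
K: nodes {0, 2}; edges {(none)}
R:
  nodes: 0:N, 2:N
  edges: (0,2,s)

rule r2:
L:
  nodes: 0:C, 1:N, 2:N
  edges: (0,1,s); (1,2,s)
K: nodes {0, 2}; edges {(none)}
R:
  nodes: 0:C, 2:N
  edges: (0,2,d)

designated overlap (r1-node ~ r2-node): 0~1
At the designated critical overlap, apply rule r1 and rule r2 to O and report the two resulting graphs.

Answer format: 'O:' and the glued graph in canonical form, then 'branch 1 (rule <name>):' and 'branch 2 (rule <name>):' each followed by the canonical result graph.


O:
nodes: 0:N, 1:O, 2:N, 3:C, 4:N
edges: (0,1,s); (0,4,s); (3,0,s)
branch 1 (rule r1):
nodes: 0:N, 2:N, 3:C, 4:N
edges: (0,2,s); (0,4,s); (3,0,s)
branch 2 (rule r2):
nodes: 1:O, 2:N, 3:C, 4:N
edges: (3,4,d)


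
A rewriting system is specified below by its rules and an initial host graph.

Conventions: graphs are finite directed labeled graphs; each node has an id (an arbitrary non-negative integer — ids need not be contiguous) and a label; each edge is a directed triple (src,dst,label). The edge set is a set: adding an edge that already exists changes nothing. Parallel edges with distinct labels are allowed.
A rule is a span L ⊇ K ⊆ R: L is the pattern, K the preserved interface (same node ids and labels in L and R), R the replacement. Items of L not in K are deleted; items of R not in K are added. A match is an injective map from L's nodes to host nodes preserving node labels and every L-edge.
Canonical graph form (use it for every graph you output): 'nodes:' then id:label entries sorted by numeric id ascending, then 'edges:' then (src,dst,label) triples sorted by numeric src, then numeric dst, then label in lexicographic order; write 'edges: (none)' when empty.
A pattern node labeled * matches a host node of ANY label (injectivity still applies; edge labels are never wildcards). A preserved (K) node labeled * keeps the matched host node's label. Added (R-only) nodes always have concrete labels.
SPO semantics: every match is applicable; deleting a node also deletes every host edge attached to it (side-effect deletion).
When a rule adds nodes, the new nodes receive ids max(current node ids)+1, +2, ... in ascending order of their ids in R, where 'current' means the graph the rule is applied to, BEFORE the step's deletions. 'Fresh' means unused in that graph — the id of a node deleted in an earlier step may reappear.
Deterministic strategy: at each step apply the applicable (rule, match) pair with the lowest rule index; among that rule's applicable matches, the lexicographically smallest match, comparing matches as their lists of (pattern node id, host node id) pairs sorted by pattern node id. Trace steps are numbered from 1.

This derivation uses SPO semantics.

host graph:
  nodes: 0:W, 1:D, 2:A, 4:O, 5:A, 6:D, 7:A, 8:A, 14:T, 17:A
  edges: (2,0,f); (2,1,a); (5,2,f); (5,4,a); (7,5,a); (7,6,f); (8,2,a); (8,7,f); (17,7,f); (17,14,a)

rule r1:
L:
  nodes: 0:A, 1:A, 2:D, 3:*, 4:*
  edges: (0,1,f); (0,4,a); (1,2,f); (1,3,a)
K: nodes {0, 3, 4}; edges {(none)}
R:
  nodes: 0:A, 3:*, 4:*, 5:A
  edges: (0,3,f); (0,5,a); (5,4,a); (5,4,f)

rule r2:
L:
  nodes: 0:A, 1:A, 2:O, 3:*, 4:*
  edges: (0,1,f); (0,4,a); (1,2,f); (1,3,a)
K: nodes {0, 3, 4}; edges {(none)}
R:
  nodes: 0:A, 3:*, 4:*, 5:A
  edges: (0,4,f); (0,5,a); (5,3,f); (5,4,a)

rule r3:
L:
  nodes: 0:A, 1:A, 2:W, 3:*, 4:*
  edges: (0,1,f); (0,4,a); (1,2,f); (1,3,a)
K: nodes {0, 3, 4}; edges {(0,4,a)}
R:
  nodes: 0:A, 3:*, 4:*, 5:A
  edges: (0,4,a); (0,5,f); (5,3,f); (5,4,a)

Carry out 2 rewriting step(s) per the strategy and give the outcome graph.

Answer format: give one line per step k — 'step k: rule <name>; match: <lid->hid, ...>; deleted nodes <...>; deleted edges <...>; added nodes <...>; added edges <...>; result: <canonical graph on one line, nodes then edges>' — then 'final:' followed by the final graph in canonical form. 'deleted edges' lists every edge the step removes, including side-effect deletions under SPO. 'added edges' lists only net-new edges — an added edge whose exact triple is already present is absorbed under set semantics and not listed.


step 1: rule r1; match: 0->8, 1->7, 2->6, 3->5, 4->2; deleted nodes 6, 7; deleted edges (7,5,a); (7,6,f); (8,2,a); (8,7,f); (17,7,f); added nodes 18; added edges (8,5,f); (8,18,a); (18,2,a); (18,2,f); result: nodes: 0:W, 1:D, 2:A, 4:O, 5:A, 8:A, 14:T, 17:A, 18:A edges: (2,0,f); (2,1,a); (5,2,f); (5,4,a); (8,5,f); (8,18,a); (17,14,a); (18,2,a); (18,2,f)
step 2: rule r3; match: 0->5, 1->2, 2->0, 3->1, 4->4; deleted nodes 0, 2; deleted edges (2,0,f); (2,1,a); (5,2,f); (18,2,a); (18,2,f); added nodes 19; added edges (5,19,f); (19,1,f); (19,4,a); result: nodes: 1:D, 4:O, 5:A, 8:A, 14:T, 17:A, 18:A, 19:A edges: (5,4,a); (5,19,f); (8,5,f); (8,18,a); (17,14,a); (19,1,f); (19,4,a)
final:
nodes: 1:D, 4:O, 5:A, 8:A, 14:T, 17:A, 18:A, 19:A
edges: (5,4,a); (5,19,f); (8,5,f); (8,18,a); (17,14,a); (19,1,f); (19,4,a)


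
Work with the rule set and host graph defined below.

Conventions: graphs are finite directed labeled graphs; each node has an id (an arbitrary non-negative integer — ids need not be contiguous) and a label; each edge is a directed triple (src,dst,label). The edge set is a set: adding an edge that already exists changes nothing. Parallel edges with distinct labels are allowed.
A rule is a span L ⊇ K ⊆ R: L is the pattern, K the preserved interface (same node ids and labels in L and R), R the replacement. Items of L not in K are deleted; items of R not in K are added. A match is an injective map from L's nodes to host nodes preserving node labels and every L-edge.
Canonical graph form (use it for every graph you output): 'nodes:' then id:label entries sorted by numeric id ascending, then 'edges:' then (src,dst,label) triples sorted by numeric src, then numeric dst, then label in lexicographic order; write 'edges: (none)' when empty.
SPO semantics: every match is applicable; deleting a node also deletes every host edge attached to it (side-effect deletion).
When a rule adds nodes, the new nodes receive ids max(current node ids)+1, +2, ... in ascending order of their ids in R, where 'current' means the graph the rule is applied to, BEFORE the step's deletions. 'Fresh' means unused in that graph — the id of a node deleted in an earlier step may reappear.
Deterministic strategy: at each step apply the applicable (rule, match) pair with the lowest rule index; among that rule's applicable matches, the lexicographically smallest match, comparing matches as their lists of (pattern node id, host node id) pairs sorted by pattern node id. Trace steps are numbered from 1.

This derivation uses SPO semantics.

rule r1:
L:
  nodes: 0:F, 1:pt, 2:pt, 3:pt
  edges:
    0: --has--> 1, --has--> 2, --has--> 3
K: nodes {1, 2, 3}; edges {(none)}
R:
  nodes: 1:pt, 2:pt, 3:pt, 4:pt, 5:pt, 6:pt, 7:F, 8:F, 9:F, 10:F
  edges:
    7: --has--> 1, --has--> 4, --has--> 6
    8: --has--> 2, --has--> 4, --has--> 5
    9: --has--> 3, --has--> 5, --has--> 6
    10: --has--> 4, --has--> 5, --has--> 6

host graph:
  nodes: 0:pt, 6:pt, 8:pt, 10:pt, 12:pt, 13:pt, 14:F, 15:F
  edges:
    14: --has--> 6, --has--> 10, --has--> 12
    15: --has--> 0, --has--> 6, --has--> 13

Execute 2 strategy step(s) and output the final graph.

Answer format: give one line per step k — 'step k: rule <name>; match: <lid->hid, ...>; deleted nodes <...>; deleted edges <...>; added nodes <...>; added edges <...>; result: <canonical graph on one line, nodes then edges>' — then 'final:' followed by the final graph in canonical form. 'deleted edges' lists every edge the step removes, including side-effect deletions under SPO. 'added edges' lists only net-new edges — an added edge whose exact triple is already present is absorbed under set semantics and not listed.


step 1: rule r1; match: 0->14, 1->6, 2->10, 3->12; deleted nodes 14; deleted edges (14,6,has); (14,10,has); (14,12,has); added nodes 16, 17, 18, 19, 20, 21, 22; added edges (19,6,has); (19,16,has); (19,18,has); (20,10,has); (20,16,has); (20,17,has); (21,12,has); (21,17,has); (21,18,has); (22,16,has); (22,17,has); (22,18,has); result: nodes: 0:pt, 6:pt, 8:pt, 10:pt, 12:pt, 13:pt, 15:F, 16:pt, 17:pt, 18:pt, 19:F, 20:F, 21:F, 22:F edges: (15,0,has); (15,6,has); (15,13,has); (19,6,has); (19,16,has); (19,18,has); (20,10,has); (20,16,has); (20,17,has); (21,12,has); (21,17,has); (21,18,has); (22,16,has); (22,17,has); (22,18,has)
step 2: rule r1; match: 0->15, 1->0, 2->6, 3->13; deleted nodes 15; deleted edges (15,0,has); (15,6,has); (15,13,has); added nodes 23, 24, 25, 26, 27, 28, 29; added edges (26,0,has); (26,23,has); (26,25,has); (27,6,has); (27,23,has); (27,24,has); (28,13,has); (28,24,has); (28,25,has); (29,23,has); (29,24,has); (29,25,has); result: nodes: 0:pt, 6:pt, 8:pt, 10:pt, 12:pt, 13:pt, 16:pt, 17:pt, 18:pt, 19:F, 20:F, 21:F, 22:F, 23:pt, 24:pt, 25:pt, 26:F, 27:F, 28:F, 29:F edges: (19,6,has); (19,16,has); (19,18,has); (20,10,has); (20,16,has); (20,17,has); (21,12,has); (21,17,has); (21,18,has); (22,16,has); (22,17,has); (22,18,has); (26,0,has); (26,23,has); (26,25,has); (27,6,has); (27,23,has); (27,24,has); (28,13,has); (28,24,has); (28,25,has); (29,23,has); (29,24,has); (29,25,has)
final:
nodes: 0:pt, 6:pt, 8:pt, 10:pt, 12:pt, 13:pt, 16:pt, 17:pt, 18:pt, 19:F, 20:F, 21:F, 22:F, 23:pt, 24:pt, 25:pt, 26:F, 27:F, 28:F, 29:F
edges: (19,6,has); (19,16,has); (19,18,has); (20,10,has); (20,16,has); (20,17,has); (21,12,has); (21,17,has); (21,18,has); (22,16,has); (22,17,has); (22,18,has); (26,0,has); (26,23,has); (26,25,has); (27,6,has); (27,23,has); (27,24,has); (28,13,has); (28,24,has); (28,25,has); (29,23,has); (29,24,has); (29,25,has)
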